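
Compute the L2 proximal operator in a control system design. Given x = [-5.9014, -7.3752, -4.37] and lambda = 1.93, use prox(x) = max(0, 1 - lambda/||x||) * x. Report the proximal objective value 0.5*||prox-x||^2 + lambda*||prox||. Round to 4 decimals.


Step 1: Compute ||x||.
||x|| = 10.4075
Step 2: Compute scaling factor.
scale = max(0, 1 - 1.93/10.4075) = 0.8146
Step 3: prox(x) = [-4.807, -6.0075, -3.5596]
||prox(x)|| = 8.4775
Step 4: Proximal objective.
0.5*||prox-x||^2 = 1.8625
lambda*||prox|| = 16.3616
Total = 18.2241


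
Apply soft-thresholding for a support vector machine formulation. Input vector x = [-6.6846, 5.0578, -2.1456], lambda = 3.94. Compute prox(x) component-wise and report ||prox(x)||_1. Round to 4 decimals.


Soft-thresholding with lambda = 3.94:
prox(-6.6846) = sign(-6.6846)*max(|-6.6846| - 3.94, 0) = -2.7446
prox(5.0578) = sign(5.0578)*max(|5.0578| - 3.94, 0) = 1.1178
prox(-2.1456) = sign(-2.1456)*max(|-2.1456| - 3.94, 0) = 0.0
prox(x) = [-2.7446, 1.1178, 0.0]
||prox(x)||_1 = 2.7446 + 1.1178 + 0.0 = 3.8624


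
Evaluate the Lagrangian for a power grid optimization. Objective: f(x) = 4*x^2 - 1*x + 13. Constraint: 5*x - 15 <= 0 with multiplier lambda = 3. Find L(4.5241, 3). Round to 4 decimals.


Step 1: Evaluate f(x).
f(4.5241) = 4*4.5241^2 - 1*4.5241 + 13 = 90.3458
Step 2: Evaluate g(x).
g(4.5241) = 5*4.5241 - 15 = 7.6205
Step 3: Compute Lagrangian.
L = 90.3458 + 3*7.6205 = 113.2073


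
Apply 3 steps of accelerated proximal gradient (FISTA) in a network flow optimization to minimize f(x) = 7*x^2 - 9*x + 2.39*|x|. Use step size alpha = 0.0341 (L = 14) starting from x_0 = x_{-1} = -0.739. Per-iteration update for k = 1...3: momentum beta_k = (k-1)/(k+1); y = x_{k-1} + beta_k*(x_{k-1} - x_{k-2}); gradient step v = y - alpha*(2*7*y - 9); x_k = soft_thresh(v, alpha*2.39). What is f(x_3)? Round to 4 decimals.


FISTA on f(x) = 7*x^2 - 9*x + 2.39*|x|
L = 14, alpha = 0.0341
Iteration 1: beta = 0.0, y = -0.739 + 0.0*(-0.739 + 0.739) = -0.739
  grad(y) = -19.346, v = y - alpha*grad = -0.0793
  prox(v) = soft_thresh(-0.0793, 0.0815) = 0.0
Iteration 2: beta = 0.3333, y = 0.0 + 0.3333*(0.0 + 0.739) = 0.2463
  grad(y) = -5.5513, v = y - alpha*grad = 0.4356
  prox(v) = soft_thresh(0.4356, 0.0815) = 0.3541
Iteration 3: beta = 0.5, y = 0.3541 + 0.5*(0.3541 - 0.0) = 0.5312
  grad(y) = -1.5632, v = y - alpha*grad = 0.5845
  prox(v) = soft_thresh(0.5845, 0.0815) = 0.503
f(x_3) = 7*0.503^2 - 9*0.503 + 2.39*|0.503| = -1.5538


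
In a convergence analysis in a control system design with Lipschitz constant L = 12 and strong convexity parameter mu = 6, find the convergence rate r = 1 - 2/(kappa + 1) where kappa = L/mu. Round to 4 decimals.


Step 1: Compute the condition number.
kappa = L/mu = 12/6 = 2.0
Step 2: Compute the convergence rate.
r = 1 - 2/(kappa + 1) = 1 - 2*mu/(L + mu) = (L - mu)/(L + mu) = 6/18 = 0.3333


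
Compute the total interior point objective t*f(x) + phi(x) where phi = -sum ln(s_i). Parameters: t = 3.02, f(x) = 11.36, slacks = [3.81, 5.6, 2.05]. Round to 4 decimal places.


Step 1: Compute log-barrier.
ln values: [1.3376, 1.7228, 0.7178]
phi = -(1.3376 + 1.7228 + 0.7178) = -3.7782
Step 2: Compute augmented objective.
t*f(x) = 3.02*11.36 = 34.3072
Total = 34.3072 - 3.7782 = 30.529


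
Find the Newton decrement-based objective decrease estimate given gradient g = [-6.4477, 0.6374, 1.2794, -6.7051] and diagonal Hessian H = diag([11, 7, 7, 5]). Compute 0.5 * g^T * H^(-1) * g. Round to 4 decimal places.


Step 1: H is diagonal, so H^(-1) * g = [-0.5862, 0.0911, 0.1828, -1.341].
Step 2: g^T H^(-1) g = sum_i g_i^2 / H_ii
  = (-6.4477)^2/11 + (0.6374)^2/7 + (1.2794)^2/7 + (-6.7051)^2/5
  = 3.7793 + 0.058 + 0.2338 + 8.9917 = 13.0629
Step 3: Objective decrease = 0.5 * g^T H^(-1) g = 6.5314


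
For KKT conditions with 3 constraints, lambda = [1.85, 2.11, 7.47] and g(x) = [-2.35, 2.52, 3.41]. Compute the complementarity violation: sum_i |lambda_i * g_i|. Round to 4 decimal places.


KKT complementary slackness check:
lambda_1 * g_1 = 1.85 * -2.35 = -4.3475
lambda_2 * g_2 = 2.11 * 2.52 = 5.3172
lambda_3 * g_3 = 7.47 * 3.41 = 25.4727
Total violation = 4.3475 + 5.3172 + 25.4727 = 35.1374


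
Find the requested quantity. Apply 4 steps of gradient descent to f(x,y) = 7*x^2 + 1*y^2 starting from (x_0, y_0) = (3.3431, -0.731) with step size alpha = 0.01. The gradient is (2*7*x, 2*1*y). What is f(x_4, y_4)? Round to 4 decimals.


Gradient descent on f(x,y) = 7*x^2 + 1*y^2.
Starting point: (3.3431, -0.731), alpha = 0.01
Step 1: grad_x = 2*7*3.3431 = 46.8034, grad_y = 2*1*-0.731 = -1.462
  x_1 = 3.3431 - 0.01*46.8034 = 2.8751
  y_1 = -0.731 - 0.01*-1.462 = -0.7164
Step 2: grad_x = 2*7*2.8751 = 40.2509, grad_y = 2*1*-0.7164 = -1.4328
  x_2 = 2.8751 - 0.01*40.2509 = 2.4726
  y_2 = -0.7164 - 0.01*-1.4328 = -0.7021
Step 3: grad_x = 2*7*2.4726 = 34.6158, grad_y = 2*1*-0.7021 = -1.4041
  x_3 = 2.4726 - 0.01*34.6158 = 2.1264
  y_3 = -0.7021 - 0.01*-1.4041 = -0.688
Step 4: grad_x = 2*7*2.1264 = 29.7696, grad_y = 2*1*-0.688 = -1.376
  x_4 = 2.1264 - 0.01*29.7696 = 1.8287
  y_4 = -0.688 - 0.01*-1.376 = -0.6743
f(1.8287, -0.6743) = 7*1.8287^2 + 1*(-0.6743)^2 = 23.8637


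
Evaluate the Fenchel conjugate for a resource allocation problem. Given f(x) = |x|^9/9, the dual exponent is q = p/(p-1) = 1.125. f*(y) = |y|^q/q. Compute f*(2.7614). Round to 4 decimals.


The conjugate exponent q satisfies 1/p + 1/q = 1.
p = 9, so q = 9/(9 - 1) = 1.125
|y|^q = 2.7614^1.125 = 3.1352
f*(2.7614) = 3.1352 / 1.125 = 2.7869


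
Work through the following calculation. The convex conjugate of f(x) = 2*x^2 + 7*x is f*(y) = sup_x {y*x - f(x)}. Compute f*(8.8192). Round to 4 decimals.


f*(y) = sup_x {y*x - a*x^2 - b*x} = sup_x {(y-b)*x - a*x^2}
FOC: (y - b) - 2a*x = 0 => x* = (y - b)/(2a)
x* = (8.8192 - 7)/(2*2) = 0.4548
f*(8.8192) = (y-b)^2/(4a) = (8.8192 - 7)^2/(4*2)
= 3.3095/8 = 0.4137


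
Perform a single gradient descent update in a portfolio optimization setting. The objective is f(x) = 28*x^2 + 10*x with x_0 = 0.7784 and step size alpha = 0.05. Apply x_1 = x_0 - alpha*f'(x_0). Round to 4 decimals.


We compute the gradient at x_0 and apply the update.
f'(x) = 56*x + 10
f'(0.7784) = 56*0.7784 + 10 = 53.5904
x_1 = 0.7784 - 0.05*53.5904 = -1.9011


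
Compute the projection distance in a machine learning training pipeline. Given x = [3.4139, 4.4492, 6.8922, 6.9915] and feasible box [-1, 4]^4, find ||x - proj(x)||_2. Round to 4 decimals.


Project each component onto [-1, 4].
clip(3.4139) = 3.4139, clip(4.4492) = 4.0, clip(6.8922) = 4.0, clip(6.9915) = 4.0
Projection = [3.4139, 4.0, 4.0, 4.0]
Squared diffs: [0.0, 0.2018, 8.3648, 8.9491]
Distance = sqrt(17.5157) = 4.1852


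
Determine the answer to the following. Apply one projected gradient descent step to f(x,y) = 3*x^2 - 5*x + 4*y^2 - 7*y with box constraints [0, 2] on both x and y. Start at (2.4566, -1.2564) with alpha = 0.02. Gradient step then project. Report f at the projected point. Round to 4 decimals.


Step 1: Compute gradient at (2.4566, -1.2564).
grad_x = 2*3*2.4566 - 5 = 9.7396
grad_y = 2*4*-1.2564 - 7 = -17.0512
Step 2: Gradient step.
x_raw = 2.4566 - 0.02*9.7396 = 2.2618
y_raw = -1.2564 - 0.02*-17.0512 = -0.9154
Step 3: Project onto [0, 2].
x_proj = clip(2.2618) = 2.0
y_proj = clip(-0.9154) = 0.0
Step 4: Evaluate f.
f(2.0, 0.0) = 2.0


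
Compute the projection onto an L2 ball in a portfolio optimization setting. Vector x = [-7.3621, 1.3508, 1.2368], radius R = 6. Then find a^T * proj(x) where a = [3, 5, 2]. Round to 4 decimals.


Step 1: Compute ||x|| (intermediates to 6 decimals).
||x|| = sqrt((-7.3621)^2 + 1.3508^2 + 1.2368^2) = 7.586491
Step 2: Project.
Since ||x|| > R, scale = R/||x|| = 6/7.586491 = 0.790879, proj(x) = scale * x
proj(x) = [-5.82253, 1.068319, 0.978159]
Step 3: Dot product.
a^T * proj(x) = 3*(-5.82253) + 5*1.068319 + 2*0.978159 = -10.1697


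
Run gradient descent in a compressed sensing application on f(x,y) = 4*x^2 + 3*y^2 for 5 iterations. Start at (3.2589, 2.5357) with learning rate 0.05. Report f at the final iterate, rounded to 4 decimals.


Gradient descent on f(x,y) = 4*x^2 + 3*y^2.
Starting point: (3.2589, 2.5357), alpha = 0.05
Step 1: grad_x = 2*4*3.2589 = 26.0712, grad_y = 2*3*2.5357 = 15.2142
  x_1 = 3.2589 - 0.05*26.0712 = 1.9553
  y_1 = 2.5357 - 0.05*15.2142 = 1.775
Step 2: grad_x = 2*4*1.9553 = 15.6427, grad_y = 2*3*1.775 = 10.6499
  x_2 = 1.9553 - 0.05*15.6427 = 1.1732
  y_2 = 1.775 - 0.05*10.6499 = 1.2425
Step 3: grad_x = 2*4*1.1732 = 9.3856, grad_y = 2*3*1.2425 = 7.455
  x_3 = 1.1732 - 0.05*9.3856 = 0.7039
  y_3 = 1.2425 - 0.05*7.455 = 0.8697
Step 4: grad_x = 2*4*0.7039 = 5.6314, grad_y = 2*3*0.8697 = 5.2185
  x_4 = 0.7039 - 0.05*5.6314 = 0.4224
  y_4 = 0.8697 - 0.05*5.2185 = 0.6088
Step 5: grad_x = 2*4*0.4224 = 3.3788, grad_y = 2*3*0.6088 = 3.6529
  x_5 = 0.4224 - 0.05*3.3788 = 0.2534
  y_5 = 0.6088 - 0.05*3.6529 = 0.4262
f(0.2534, 0.4262) = 4*0.2534^2 + 3*0.4262^2 = 0.8017


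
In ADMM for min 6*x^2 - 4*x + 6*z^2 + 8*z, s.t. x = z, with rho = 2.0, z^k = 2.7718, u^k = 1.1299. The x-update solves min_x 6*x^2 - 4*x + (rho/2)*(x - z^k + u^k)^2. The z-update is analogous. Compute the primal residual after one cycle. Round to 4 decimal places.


ADMM iteration with rho = 2.0, z^k = 2.7718, u^k = 1.1299
Step 1: x-update.
Minimize 6*x^2 - 4*x + (2.0/2)*(x - 2.7718 + 1.1299)^2
FOC: (2*6 + 2.0)*x = 4 + 2.0*(2.7718 - 1.1299)
x^{k+1} = 0.5203
Step 2: z-update.
Minimize 6*z^2 + 8*z + (2.0/2)*(0.5203 - z + 1.1299)^2
FOC: (2*6 + 2.0)*z = -8 + 2.0*(0.5203 + 1.1299)
z^{k+1} = -0.3357
Step 3: u-update.
u^{k+1} = 1.1299 + 0.5203 + 0.3357 = 1.9859
Step 4: Primal residual = |0.5203 + 0.3357| = 0.856


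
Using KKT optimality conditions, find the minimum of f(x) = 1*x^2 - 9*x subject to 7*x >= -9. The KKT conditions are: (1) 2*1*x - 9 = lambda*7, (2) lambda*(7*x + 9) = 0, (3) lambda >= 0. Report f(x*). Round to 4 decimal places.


Step 1: Try lambda = 0 (constraint inactive).
Stationarity: 2*1*x - 9 = 0
x* = 9/(2*1) = 4.5
Check constraint: 7*4.5 = 31.5 >= -9 -- satisfied.
Step 2: Compute optimal value.
f(x*) = 1*4.5^2 - 9*4.5 = -20.25


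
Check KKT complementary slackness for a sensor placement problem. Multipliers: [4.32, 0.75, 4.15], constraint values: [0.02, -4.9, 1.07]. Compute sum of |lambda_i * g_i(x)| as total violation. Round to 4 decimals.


KKT complementary slackness check:
lambda_1 * g_1 = 4.32 * 0.02 = 0.0864
lambda_2 * g_2 = 0.75 * -4.9 = -3.675
lambda_3 * g_3 = 4.15 * 1.07 = 4.4405
Total violation = 0.0864 + 3.675 + 4.4405 = 8.2019


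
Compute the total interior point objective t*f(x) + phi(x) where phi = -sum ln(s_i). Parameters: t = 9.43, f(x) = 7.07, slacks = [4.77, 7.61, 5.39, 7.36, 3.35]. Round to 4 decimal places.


Step 1: Compute log-barrier.
ln values: [1.5623, 2.0295, 1.6845, 1.9961, 1.209]
phi = -(1.5623 + 2.0295 + 1.6845 + 1.9961 + 1.209) = -8.4814
Step 2: Compute augmented objective.
t*f(x) = 9.43*7.07 = 66.6701
Total = 66.6701 - 8.4814 = 58.1887


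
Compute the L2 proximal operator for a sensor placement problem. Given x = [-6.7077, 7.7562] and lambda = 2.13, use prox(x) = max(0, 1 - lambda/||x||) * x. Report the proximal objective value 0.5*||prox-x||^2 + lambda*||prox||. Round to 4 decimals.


Step 1: Compute ||x||.
||x|| = 10.2544
Step 2: Compute scaling factor.
scale = max(0, 1 - 2.13/10.2544) = 0.7923
Step 3: prox(x) = [-5.3144, 6.1451]
||prox(x)|| = 8.1244
Step 4: Proximal objective.
0.5*||prox-x||^2 = 2.2685
lambda*||prox|| = 17.305
Total = 19.5733


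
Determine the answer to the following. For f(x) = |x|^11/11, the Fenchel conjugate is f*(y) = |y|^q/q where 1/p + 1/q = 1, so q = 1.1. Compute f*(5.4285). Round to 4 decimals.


The conjugate exponent q satisfies 1/p + 1/q = 1.
p = 11, so q = 11/(11 - 1) = 1.1
|y|^q = 5.4285^1.1 = 6.4291
f*(5.4285) = 6.4291 / 1.1 = 5.8446


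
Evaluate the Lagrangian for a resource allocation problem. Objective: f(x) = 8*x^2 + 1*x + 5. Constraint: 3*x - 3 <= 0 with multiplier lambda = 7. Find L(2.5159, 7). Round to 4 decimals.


Step 1: Evaluate f(x).
f(2.5159) = 8*2.5159^2 + 1*2.5159 + 5 = 58.1539
Step 2: Evaluate g(x).
g(2.5159) = 3*2.5159 - 3 = 4.5477
Step 3: Compute Lagrangian.
L = 58.1539 + 7*4.5477 = 89.9878


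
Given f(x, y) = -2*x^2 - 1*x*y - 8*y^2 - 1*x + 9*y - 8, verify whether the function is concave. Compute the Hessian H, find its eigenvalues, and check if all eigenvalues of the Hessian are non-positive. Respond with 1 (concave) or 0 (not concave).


The Hessian of f(x,y) = -2*x^2 - 1*x*y - 8*y^2 - 1*x + 9*y - 8 is:
H = [[-4, -1], [-1, -16]]
Trace = -4 - 16 = -20
Determinant = -4*-16 - (-1)^2 = 63
Discriminant = (-20)^2 - 4*63 = 148.0
Eigenvalues: lambda_1 = -16.0828, lambda_2 = -3.9172
The function is concave.

1


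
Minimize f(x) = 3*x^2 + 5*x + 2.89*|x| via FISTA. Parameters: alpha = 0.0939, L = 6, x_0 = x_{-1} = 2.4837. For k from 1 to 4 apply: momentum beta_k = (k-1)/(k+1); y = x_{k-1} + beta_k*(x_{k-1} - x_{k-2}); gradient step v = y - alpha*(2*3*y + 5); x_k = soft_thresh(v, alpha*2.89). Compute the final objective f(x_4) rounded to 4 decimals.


FISTA on f(x) = 3*x^2 + 5*x + 2.89*|x|
L = 6, alpha = 0.0939
Iteration 1: beta = 0.0, y = 2.4837 + 0.0*(2.4837 - 2.4837) = 2.4837
  grad(y) = 19.9022, v = y - alpha*grad = 0.6149
  prox(v) = soft_thresh(0.6149, 0.2714) = 0.3435
Iteration 2: beta = 0.3333, y = 0.3435 + 0.3333*(0.3435 - 2.4837) = -0.3699
  grad(y) = 2.7807, v = y - alpha*grad = -0.631
  prox(v) = soft_thresh(-0.631, 0.2714) = -0.3596
Iteration 3: beta = 0.5, y = -0.3596 + 0.5*(-0.3596 - 0.3435) = -0.7112
  grad(y) = 0.7329, v = y - alpha*grad = -0.78
  prox(v) = soft_thresh(-0.78, 0.2714) = -0.5086
Iteration 4: beta = 0.6, y = -0.5086 + 0.6*(-0.5086 + 0.3596) = -0.598
  grad(y) = 1.4118, v = y - alpha*grad = -0.7306
  prox(v) = soft_thresh(-0.7306, 0.2714) = -0.4592
f(x_4) = 3*(-0.4592)^2 + 5*(-0.4592) + 2.89*|-0.4592| = -0.3363


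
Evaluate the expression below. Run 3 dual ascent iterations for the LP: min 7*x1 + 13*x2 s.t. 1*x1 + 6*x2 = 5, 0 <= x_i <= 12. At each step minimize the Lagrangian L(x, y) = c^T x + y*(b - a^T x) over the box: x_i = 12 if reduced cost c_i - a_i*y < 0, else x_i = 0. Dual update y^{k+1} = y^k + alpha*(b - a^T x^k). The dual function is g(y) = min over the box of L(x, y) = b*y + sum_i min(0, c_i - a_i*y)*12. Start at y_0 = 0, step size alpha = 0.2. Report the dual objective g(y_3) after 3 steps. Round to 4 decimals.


Dual ascent for LP: min 7*x1 + 13*x2, 1*x1 + 6*x2 = 5, 0 <= x_i <= 12
Step 1: y^k = 0.0, reduced costs: (7.0, 13.0)
  x^k = (0.0, 0.0), subgradient = b - a^T x = 5.0
  y^{k+1} = 0.0 + 0.2*5.0 = 1.0
Step 2: y^k = 1.0, reduced costs: (6.0, 7.0)
  x^k = (0.0, 0.0), subgradient = b - a^T x = 5.0
  y^{k+1} = 1.0 + 0.2*5.0 = 2.0
Step 3: y^k = 2.0, reduced costs: (5.0, 1.0)
  x^k = (0.0, 0.0), subgradient = b - a^T x = 5.0
  y^{k+1} = 2.0 + 0.2*5.0 = 3.0
Dual objective at y_3 = 3.0: reduced costs (4.0, -5.0), box minimizer x = (0.0, 12.0)
g(y_3) = b*y + (c1 - a1*y)*x1 + (c2 - a2*y)*x2 = 5*3.0 + 4.0*0.0 + (-5.0)*12.0 = 15.0 + 0.0 - 60.0 = -45.0


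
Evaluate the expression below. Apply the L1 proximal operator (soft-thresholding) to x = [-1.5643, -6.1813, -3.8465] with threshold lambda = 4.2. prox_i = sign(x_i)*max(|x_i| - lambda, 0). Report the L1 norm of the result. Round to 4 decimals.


Soft-thresholding with lambda = 4.2:
prox(-1.5643) = sign(-1.5643)*max(|-1.5643| - 4.2, 0) = 0.0
prox(-6.1813) = sign(-6.1813)*max(|-6.1813| - 4.2, 0) = -1.9813
prox(-3.8465) = sign(-3.8465)*max(|-3.8465| - 4.2, 0) = 0.0
prox(x) = [0.0, -1.9813, 0.0]
||prox(x)||_1 = 0.0 + 1.9813 + 0.0 = 1.9813


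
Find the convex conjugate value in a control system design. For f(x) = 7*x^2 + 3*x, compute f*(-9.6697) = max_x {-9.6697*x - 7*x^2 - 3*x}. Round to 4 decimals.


f*(y) = sup_x {y*x - a*x^2 - b*x} = sup_x {(y-b)*x - a*x^2}
FOC: (y - b) - 2a*x = 0 => x* = (y - b)/(2a)
x* = (-9.6697 - 3)/(2*7) = -0.905
f*(-9.6697) = (y-b)^2/(4a) = (-9.6697 - 3)^2/(4*7)
= 160.5213/28 = 5.7329


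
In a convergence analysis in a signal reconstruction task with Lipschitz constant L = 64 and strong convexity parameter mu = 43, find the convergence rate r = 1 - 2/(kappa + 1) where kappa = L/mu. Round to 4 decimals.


Step 1: Compute the condition number.
kappa = L/mu = 64/43 = 1.4884
Step 2: Compute the convergence rate.
r = 1 - 2/(kappa + 1) = 1 - 2*mu/(L + mu) = (L - mu)/(L + mu) = 21/107 = 0.1963


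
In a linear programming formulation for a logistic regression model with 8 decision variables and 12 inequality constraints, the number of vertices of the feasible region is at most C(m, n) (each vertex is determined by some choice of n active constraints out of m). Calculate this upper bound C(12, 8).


Each vertex corresponds to some choice of n active constraints out of m, so the number of vertices is at most C(m, n) = m! / (n!(m-n)!).
m = 12, n = 8
Numerator: 12 * 11 * 10 * 9 * 8 * 7 * 6 * 5
Denominator: 8! = 40320
C(12, 8) = 495


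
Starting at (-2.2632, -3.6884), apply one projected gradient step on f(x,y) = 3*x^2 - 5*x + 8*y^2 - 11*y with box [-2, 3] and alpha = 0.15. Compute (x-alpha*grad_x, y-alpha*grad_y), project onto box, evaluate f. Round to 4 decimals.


Step 1: Compute gradient at (-2.2632, -3.6884).
grad_x = 2*3*-2.2632 - 5 = -18.5792
grad_y = 2*8*-3.6884 - 11 = -70.0144
Step 2: Gradient step.
x_raw = -2.2632 - 0.15*-18.5792 = 0.5237
y_raw = -3.6884 - 0.15*-70.0144 = 6.8138
Step 3: Project onto [-2, 3].
x_proj = clip(0.5237) = 0.5237
y_proj = clip(6.8138) = 3.0
Step 4: Evaluate f.
f(0.5237, 3.0) = 37.2043


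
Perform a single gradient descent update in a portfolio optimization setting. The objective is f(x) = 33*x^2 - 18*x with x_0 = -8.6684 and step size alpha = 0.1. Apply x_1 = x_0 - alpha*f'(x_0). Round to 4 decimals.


We compute the gradient at x_0 and apply the update.
f'(x) = 66*x - 18
f'(-8.6684) = 66*-8.6684 - 18 = -590.1144
x_1 = -8.6684 - 0.1*-590.1144 = 50.343


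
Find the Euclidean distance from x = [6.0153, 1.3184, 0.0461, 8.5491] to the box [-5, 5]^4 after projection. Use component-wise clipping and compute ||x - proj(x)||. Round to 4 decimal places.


Project each component onto [-5, 5].
clip(6.0153) = 5.0, clip(1.3184) = 1.3184, clip(0.0461) = 0.0461, clip(8.5491) = 5.0
Projection = [5.0, 1.3184, 0.0461, 5.0]
Squared diffs: [1.0308, 0.0, 0.0, 12.5961]
Distance = sqrt(13.6269) = 3.6915


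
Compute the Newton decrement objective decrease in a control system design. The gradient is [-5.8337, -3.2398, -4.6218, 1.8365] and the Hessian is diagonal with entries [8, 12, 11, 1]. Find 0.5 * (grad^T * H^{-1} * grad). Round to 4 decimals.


Step 1: H is diagonal, so H^(-1) * g = [-0.7292, -0.27, -0.4202, 1.8365].
Step 2: g^T H^(-1) g = sum_i g_i^2 / H_ii
  = (-5.8337)^2/8 + (-3.2398)^2/12 + (-4.6218)^2/11 + (1.8365)^2/1
  = 4.254 + 0.8747 + 1.9419 + 3.3727 = 10.4433
Step 3: Objective decrease = 0.5 * g^T H^(-1) g = 5.2217


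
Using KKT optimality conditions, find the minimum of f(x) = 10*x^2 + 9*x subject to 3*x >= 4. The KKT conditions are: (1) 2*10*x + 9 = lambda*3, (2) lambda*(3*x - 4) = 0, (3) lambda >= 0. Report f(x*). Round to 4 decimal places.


Step 1: Try lambda = 0 (constraint inactive).
x_unc = -9/(2*10) = -0.45
Check: 3*-0.45 = -1.35 < 4 -- violated!
Step 2: Constraint must be active: 3*x = 4
x* = 4/3 = 1.3333 (rounded; the exact value 4/3 is used below)
lambda = (2*10*(4/3) + 9)/3 = 11.8889
Step 3: Compute optimal value.
f(x*) = 10*(4/3)^2 + 9*(4/3) = 29.7778


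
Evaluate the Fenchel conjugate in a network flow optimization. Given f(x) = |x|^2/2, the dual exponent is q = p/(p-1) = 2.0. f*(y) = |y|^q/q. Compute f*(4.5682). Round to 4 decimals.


The conjugate exponent q satisfies 1/p + 1/q = 1.
p = 2, so q = 2/(2 - 1) = 2.0
|y|^q = 4.5682^2.0 = 20.8685
f*(4.5682) = 20.8685 / 2.0 = 10.4342


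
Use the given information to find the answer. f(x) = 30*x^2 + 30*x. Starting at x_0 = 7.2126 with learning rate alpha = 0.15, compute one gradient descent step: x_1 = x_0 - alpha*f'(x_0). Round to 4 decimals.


We compute the gradient at x_0 and apply the update.
f'(x) = 60*x + 30
f'(7.2126) = 60*7.2126 + 30 = 462.756
x_1 = 7.2126 - 0.15*462.756 = -62.2008


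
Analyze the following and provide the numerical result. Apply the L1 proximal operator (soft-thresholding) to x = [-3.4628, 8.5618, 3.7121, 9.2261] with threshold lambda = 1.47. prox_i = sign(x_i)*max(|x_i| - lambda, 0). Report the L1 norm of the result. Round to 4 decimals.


Soft-thresholding with lambda = 1.47:
prox(-3.4628) = sign(-3.4628)*max(|-3.4628| - 1.47, 0) = -1.9928
prox(8.5618) = sign(8.5618)*max(|8.5618| - 1.47, 0) = 7.0918
prox(3.7121) = sign(3.7121)*max(|3.7121| - 1.47, 0) = 2.2421
prox(9.2261) = sign(9.2261)*max(|9.2261| - 1.47, 0) = 7.7561
prox(x) = [-1.9928, 7.0918, 2.2421, 7.7561]
||prox(x)||_1 = 1.9928 + 7.0918 + 2.2421 + 7.7561 = 19.0828


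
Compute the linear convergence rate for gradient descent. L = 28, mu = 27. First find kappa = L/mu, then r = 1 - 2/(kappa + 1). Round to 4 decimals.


Step 1: Compute the condition number.
kappa = L/mu = 28/27 = 1.037
Step 2: Compute the convergence rate.
r = 1 - 2/(kappa + 1) = 1 - 2*mu/(L + mu) = (L - mu)/(L + mu) = 1/55 = 0.0182


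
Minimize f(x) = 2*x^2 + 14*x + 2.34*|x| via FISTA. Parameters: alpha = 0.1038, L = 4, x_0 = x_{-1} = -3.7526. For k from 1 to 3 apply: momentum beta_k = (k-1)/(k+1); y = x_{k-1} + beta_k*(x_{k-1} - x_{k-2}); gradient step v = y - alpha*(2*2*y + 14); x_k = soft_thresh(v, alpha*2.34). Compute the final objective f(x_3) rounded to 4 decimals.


FISTA on f(x) = 2*x^2 + 14*x + 2.34*|x|
L = 4, alpha = 0.1038
Iteration 1: beta = 0.0, y = -3.7526 + 0.0*(-3.7526 + 3.7526) = -3.7526
  grad(y) = -1.0104, v = y - alpha*grad = -3.6477
  prox(v) = soft_thresh(-3.6477, 0.2429) = -3.4048
Iteration 2: beta = 0.3333, y = -3.4048 + 0.3333*(-3.4048 + 3.7526) = -3.2889
  grad(y) = 0.8444, v = y - alpha*grad = -3.3766
  prox(v) = soft_thresh(-3.3766, 0.2429) = -3.1337
Iteration 3: beta = 0.5, y = -3.1337 + 0.5*(-3.1337 + 3.4048) = -2.9981
  grad(y) = 2.0077, v = y - alpha*grad = -3.2065
  prox(v) = soft_thresh(-3.2065, 0.2429) = -2.9636
f(x_3) = 2*(-2.9636)^2 + 14*(-2.9636) + 2.34*|-2.9636| = -16.9897


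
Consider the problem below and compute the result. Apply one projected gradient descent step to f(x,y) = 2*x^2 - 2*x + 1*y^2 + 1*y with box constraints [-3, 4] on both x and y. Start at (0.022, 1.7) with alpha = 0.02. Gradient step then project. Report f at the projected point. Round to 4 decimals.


Step 1: Compute gradient at (0.022, 1.7).
grad_x = 2*2*0.022 - 2 = -1.912
grad_y = 2*1*1.7 + 1 = 4.4
Step 2: Gradient step.
x_raw = 0.022 - 0.02*-1.912 = 0.0602
y_raw = 1.7 - 0.02*4.4 = 1.612
Step 3: Project onto [-3, 4].
x_proj = clip(0.0602) = 0.0602
y_proj = clip(1.612) = 1.612
Step 4: Evaluate f.
f(0.0602, 1.612) = 4.0973


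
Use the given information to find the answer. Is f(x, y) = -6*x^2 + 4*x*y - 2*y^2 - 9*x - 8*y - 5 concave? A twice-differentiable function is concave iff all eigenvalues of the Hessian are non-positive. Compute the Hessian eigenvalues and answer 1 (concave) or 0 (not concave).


The Hessian of f(x,y) = -6*x^2 + 4*x*y - 2*y^2 - 9*x - 8*y - 5 is:
H = [[-12, 4], [4, -4]]
Trace = -12 - 4 = -16
Determinant = -12*-4 - (4)^2 = 32
Discriminant = (-16)^2 - 4*32 = 128.0
Eigenvalues: lambda_1 = -13.6569, lambda_2 = -2.3431
The function is concave.

1


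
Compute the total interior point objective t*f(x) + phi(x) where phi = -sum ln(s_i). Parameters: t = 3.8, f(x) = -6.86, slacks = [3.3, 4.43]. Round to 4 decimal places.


Step 1: Compute log-barrier.
ln values: [1.1939, 1.4884]
phi = -(1.1939 + 1.4884) = -2.6823
Step 2: Compute augmented objective.
t*f(x) = 3.8*-6.86 = -26.068
Total = -26.068 - 2.6823 = -28.7503


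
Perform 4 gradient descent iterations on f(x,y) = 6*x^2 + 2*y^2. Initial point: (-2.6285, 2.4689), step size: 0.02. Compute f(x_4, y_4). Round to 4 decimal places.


Gradient descent on f(x,y) = 6*x^2 + 2*y^2.
Starting point: (-2.6285, 2.4689), alpha = 0.02
Step 1: grad_x = 2*6*-2.6285 = -31.542, grad_y = 2*2*2.4689 = 9.8756
  x_1 = -2.6285 - 0.02*-31.542 = -1.9977
  y_1 = 2.4689 - 0.02*9.8756 = 2.2714
Step 2: grad_x = 2*6*-1.9977 = -23.9719, grad_y = 2*2*2.2714 = 9.0856
  x_2 = -1.9977 - 0.02*-23.9719 = -1.5182
  y_2 = 2.2714 - 0.02*9.0856 = 2.0897
Step 3: grad_x = 2*6*-1.5182 = -18.2187, grad_y = 2*2*2.0897 = 8.3587
  x_3 = -1.5182 - 0.02*-18.2187 = -1.1538
  y_3 = 2.0897 - 0.02*8.3587 = 1.9225
Step 4: grad_x = 2*6*-1.1538 = -13.8462, grad_y = 2*2*1.9225 = 7.69
  x_4 = -1.1538 - 0.02*-13.8462 = -0.8769
  y_4 = 1.9225 - 0.02*7.69 = 1.7687
f(-0.8769, 1.7687) = 6*(-0.8769)^2 + 2*1.7687^2 = 10.8706


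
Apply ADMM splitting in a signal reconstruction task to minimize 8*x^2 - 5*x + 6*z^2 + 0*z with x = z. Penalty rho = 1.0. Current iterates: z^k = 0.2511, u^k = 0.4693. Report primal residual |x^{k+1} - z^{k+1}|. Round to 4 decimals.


ADMM iteration with rho = 1.0, z^k = 0.2511, u^k = 0.4693
Step 1: x-update.
Minimize 8*x^2 - 5*x + (1.0/2)*(x - 0.2511 + 0.4693)^2
FOC: (2*8 + 1.0)*x = 5 + 1.0*(0.2511 - 0.4693)
x^{k+1} = 0.2813
Step 2: z-update.
Minimize 6*z^2 + 0*z + (1.0/2)*(0.2813 - z + 0.4693)^2
FOC: (2*6 + 1.0)*z = 0 + 1.0*(0.2813 + 0.4693)
z^{k+1} = 0.0577
Step 3: u-update.
u^{k+1} = 0.4693 + 0.2813 - 0.0577 = 0.6928
Step 4: Primal residual = |0.2813 - 0.0577| = 0.2235


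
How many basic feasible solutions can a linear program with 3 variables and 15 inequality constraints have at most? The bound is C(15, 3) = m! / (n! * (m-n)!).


Each vertex corresponds to some choice of n active constraints out of m, so the number of vertices is at most C(m, n) = m! / (n!(m-n)!).
m = 15, n = 3
Numerator: 15 * 14 * 13
Denominator: 3! = 6
C(15, 3) = 455


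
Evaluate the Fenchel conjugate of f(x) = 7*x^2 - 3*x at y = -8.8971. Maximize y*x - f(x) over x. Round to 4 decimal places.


f*(y) = sup_x {y*x - a*x^2 - b*x} = sup_x {(y-b)*x - a*x^2}
FOC: (y - b) - 2a*x = 0 => x* = (y - b)/(2a)
x* = (-8.8971 + 3)/(2*7) = -0.4212
f*(-8.8971) = (y-b)^2/(4a) = (-8.8971 + 3)^2/(4*7)
= 34.7758/28 = 1.242


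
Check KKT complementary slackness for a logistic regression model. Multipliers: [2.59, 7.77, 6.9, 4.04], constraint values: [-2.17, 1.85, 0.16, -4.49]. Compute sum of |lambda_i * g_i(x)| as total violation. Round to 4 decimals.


KKT complementary slackness check:
lambda_1 * g_1 = 2.59 * -2.17 = -5.6203
lambda_2 * g_2 = 7.77 * 1.85 = 14.3745
lambda_3 * g_3 = 6.9 * 0.16 = 1.104
lambda_4 * g_4 = 4.04 * -4.49 = -18.1396
Total violation = 5.6203 + 14.3745 + 1.104 + 18.1396 = 39.2384


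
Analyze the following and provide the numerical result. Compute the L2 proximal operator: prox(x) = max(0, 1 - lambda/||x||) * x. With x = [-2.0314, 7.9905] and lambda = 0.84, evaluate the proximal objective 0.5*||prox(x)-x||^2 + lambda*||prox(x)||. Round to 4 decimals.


Step 1: Compute ||x||.
||x|| = 8.2447
Step 2: Compute scaling factor.
scale = max(0, 1 - 0.84/8.2447) = 0.8981
Step 3: prox(x) = [-1.8244, 7.1764]
||prox(x)|| = 7.4047
Step 4: Proximal objective.
0.5*||prox-x||^2 = 0.3528
lambda*||prox|| = 6.2199
Total = 6.5727


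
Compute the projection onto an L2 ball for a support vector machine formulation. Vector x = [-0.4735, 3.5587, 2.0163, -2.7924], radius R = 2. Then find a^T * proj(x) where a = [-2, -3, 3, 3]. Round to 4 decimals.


Step 1: Compute ||x|| (intermediates to 6 decimals).
||x|| = sqrt((-0.4735)^2 + 3.5587^2 + 2.0163^2 + (-2.7924)^2) = 4.975089
Step 2: Project.
Since ||x|| > R, scale = R/||x|| = 2/4.975089 = 0.402003, proj(x) = scale * x
proj(x) = [-0.190348, 1.430608, 0.810559, -1.122553]
Step 3: Dot product.
a^T * proj(x) = -2*(-0.190348) - 3*1.430608 + 3*0.810559 + 3*(-1.122553) = -4.8471


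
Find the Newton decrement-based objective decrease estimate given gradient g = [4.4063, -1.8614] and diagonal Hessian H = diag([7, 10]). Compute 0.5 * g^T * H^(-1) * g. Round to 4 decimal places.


Step 1: H is diagonal, so H^(-1) * g = [0.6295, -0.1861].
Step 2: g^T H^(-1) g = sum_i g_i^2 / H_ii
  = (4.4063)^2/7 + (-1.8614)^2/10
  = 2.7736 + 0.3465 = 3.1201
Step 3: Objective decrease = 0.5 * g^T H^(-1) g = 1.5601


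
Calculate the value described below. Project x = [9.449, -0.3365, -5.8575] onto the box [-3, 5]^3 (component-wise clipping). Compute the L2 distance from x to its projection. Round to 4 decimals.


Project each component onto [-3, 5].
clip(9.449) = 5.0, clip(-0.3365) = -0.3365, clip(-5.8575) = -3.0
Projection = [5.0, -0.3365, -3.0]
Squared diffs: [19.7936, 0.0, 8.1653]
Distance = sqrt(27.9589) = 5.2876


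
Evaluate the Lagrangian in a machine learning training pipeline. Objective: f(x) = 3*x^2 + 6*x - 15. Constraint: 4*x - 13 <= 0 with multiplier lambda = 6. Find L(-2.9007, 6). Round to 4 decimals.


Step 1: Evaluate f(x).
f(-2.9007) = 3*(-2.9007)^2 + 6*(-2.9007) - 15 = -7.162
Step 2: Evaluate g(x).
g(-2.9007) = 4*-2.9007 - 13 = -24.6028
Step 3: Compute Lagrangian.
L = -7.162 + 6*-24.6028 = -154.7788


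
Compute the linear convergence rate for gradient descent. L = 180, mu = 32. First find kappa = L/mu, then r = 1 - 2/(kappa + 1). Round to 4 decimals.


Step 1: Compute the condition number.
kappa = L/mu = 180/32 = 5.625
Step 2: Compute the convergence rate.
r = 1 - 2/(kappa + 1) = 1 - 2*mu/(L + mu) = (L - mu)/(L + mu) = 148/212 = 0.6981


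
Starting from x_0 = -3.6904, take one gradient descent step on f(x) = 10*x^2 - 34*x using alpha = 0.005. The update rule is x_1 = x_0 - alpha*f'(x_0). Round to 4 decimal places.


We compute the gradient at x_0 and apply the update.
f'(x) = 20*x - 34
f'(-3.6904) = 20*-3.6904 - 34 = -107.808
x_1 = -3.6904 - 0.005*-107.808 = -3.1514


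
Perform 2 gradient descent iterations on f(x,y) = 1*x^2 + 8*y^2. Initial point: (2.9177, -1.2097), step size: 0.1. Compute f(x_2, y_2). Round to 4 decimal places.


Gradient descent on f(x,y) = 1*x^2 + 8*y^2.
Starting point: (2.9177, -1.2097), alpha = 0.1
Step 1: grad_x = 2*1*2.9177 = 5.8354, grad_y = 2*8*-1.2097 = -19.3552
  x_1 = 2.9177 - 0.1*5.8354 = 2.3342
  y_1 = -1.2097 - 0.1*-19.3552 = 0.7258
Step 2: grad_x = 2*1*2.3342 = 4.6683, grad_y = 2*8*0.7258 = 11.6131
  x_2 = 2.3342 - 0.1*4.6683 = 1.8673
  y_2 = 0.7258 - 0.1*11.6131 = -0.4355
f(1.8673, -0.4355) = 1*1.8673^2 + 8*(-0.4355)^2 = 5.0041


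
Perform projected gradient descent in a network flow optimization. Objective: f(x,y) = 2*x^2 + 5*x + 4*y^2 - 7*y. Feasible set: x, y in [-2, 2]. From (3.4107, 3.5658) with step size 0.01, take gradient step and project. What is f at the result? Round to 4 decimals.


Step 1: Compute gradient at (3.4107, 3.5658).
grad_x = 2*2*3.4107 + 5 = 18.6428
grad_y = 2*4*3.5658 - 7 = 21.5264
Step 2: Gradient step.
x_raw = 3.4107 - 0.01*18.6428 = 3.2243
y_raw = 3.5658 - 0.01*21.5264 = 3.3505
Step 3: Project onto [-2, 2].
x_proj = clip(3.2243) = 2.0
y_proj = clip(3.3505) = 2.0
Step 4: Evaluate f.
f(2.0, 2.0) = 20.0


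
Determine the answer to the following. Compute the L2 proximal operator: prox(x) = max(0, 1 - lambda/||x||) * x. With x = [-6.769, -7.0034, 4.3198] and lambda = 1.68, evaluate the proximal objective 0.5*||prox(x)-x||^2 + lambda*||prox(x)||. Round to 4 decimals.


Step 1: Compute ||x||.
||x|| = 10.6549
Step 2: Compute scaling factor.
scale = max(0, 1 - 1.68/10.6549) = 0.8423
Step 3: prox(x) = [-5.7017, -5.8992, 3.6387]
||prox(x)|| = 8.9749
Step 4: Proximal objective.
0.5*||prox-x||^2 = 1.4112
lambda*||prox|| = 15.0778
Total = 16.4891


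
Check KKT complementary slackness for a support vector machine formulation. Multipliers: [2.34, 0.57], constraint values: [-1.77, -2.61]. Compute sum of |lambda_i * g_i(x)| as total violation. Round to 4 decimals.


KKT complementary slackness check:
lambda_1 * g_1 = 2.34 * -1.77 = -4.1418
lambda_2 * g_2 = 0.57 * -2.61 = -1.4877
Total violation = 4.1418 + 1.4877 = 5.6295


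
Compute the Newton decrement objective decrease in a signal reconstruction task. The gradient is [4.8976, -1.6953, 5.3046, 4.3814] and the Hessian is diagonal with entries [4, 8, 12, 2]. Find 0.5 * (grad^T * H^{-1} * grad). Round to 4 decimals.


Step 1: H is diagonal, so H^(-1) * g = [1.2244, -0.2119, 0.4421, 2.1907].
Step 2: g^T H^(-1) g = sum_i g_i^2 / H_ii
  = (4.8976)^2/4 + (-1.6953)^2/8 + (5.3046)^2/12 + (4.3814)^2/2
  = 5.9966 + 0.3593 + 2.3449 + 9.5983 = 18.2991
Step 3: Objective decrease = 0.5 * g^T H^(-1) g = 9.1496


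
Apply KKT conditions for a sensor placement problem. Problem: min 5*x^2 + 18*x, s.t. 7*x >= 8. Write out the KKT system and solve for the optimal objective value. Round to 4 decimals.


Step 1: Try lambda = 0 (constraint inactive).
x_unc = -18/(2*5) = -1.8
Check: 7*-1.8 = -12.6 < 8 -- violated!
Step 2: Constraint must be active: 7*x = 8
x* = 8/7 = 1.1429 (rounded; the exact value 8/7 is used below)
lambda = (2*5*(8/7) + 18)/7 = 4.2041
Step 3: Compute optimal value.
f(x*) = 5*(8/7)^2 + 18*(8/7) = 27.102


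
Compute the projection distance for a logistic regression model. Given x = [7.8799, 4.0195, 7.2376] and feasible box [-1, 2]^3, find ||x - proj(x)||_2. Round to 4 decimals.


Project each component onto [-1, 2].
clip(7.8799) = 2.0, clip(4.0195) = 2.0, clip(7.2376) = 2.0
Projection = [2.0, 2.0, 2.0]
Squared diffs: [34.5732, 4.0784, 27.4325]
Distance = sqrt(66.0841) = 8.1292


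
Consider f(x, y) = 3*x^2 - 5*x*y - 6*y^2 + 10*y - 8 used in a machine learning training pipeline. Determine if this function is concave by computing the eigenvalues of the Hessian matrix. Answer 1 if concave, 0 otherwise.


The Hessian of f(x,y) = 3*x^2 - 5*x*y - 6*y^2 + 10*y - 8 is:
H = [[6, -5], [-5, -12]]
Trace = 6 - 12 = -6
Determinant = 6*-12 - (-5)^2 = -97
Discriminant = (-6)^2 - 4*-97 = 424.0
Eigenvalues: lambda_1 = -13.2956, lambda_2 = 7.2956
The function is not concave.

0


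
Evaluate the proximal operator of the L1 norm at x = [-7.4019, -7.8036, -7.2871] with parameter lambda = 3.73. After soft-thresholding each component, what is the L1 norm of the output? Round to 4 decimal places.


Soft-thresholding with lambda = 3.73:
prox(-7.4019) = sign(-7.4019)*max(|-7.4019| - 3.73, 0) = -3.6719
prox(-7.8036) = sign(-7.8036)*max(|-7.8036| - 3.73, 0) = -4.0736
prox(-7.2871) = sign(-7.2871)*max(|-7.2871| - 3.73, 0) = -3.5571
prox(x) = [-3.6719, -4.0736, -3.5571]
||prox(x)||_1 = 3.6719 + 4.0736 + 3.5571 = 11.3026


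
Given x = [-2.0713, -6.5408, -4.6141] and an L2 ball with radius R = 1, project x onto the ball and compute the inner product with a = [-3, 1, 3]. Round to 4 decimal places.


Step 1: Compute ||x|| (intermediates to 6 decimals).
||x|| = sqrt((-2.0713)^2 + (-6.5408)^2 + (-4.6141)^2) = 8.268148
Step 2: Project.
Since ||x|| > R, scale = R/||x|| = 1/8.268148 = 0.120946, proj(x) = scale * x
proj(x) = [-0.250515, -0.791084, -0.558057]
Step 3: Dot product.
a^T * proj(x) = -3*(-0.250515) + 1*(-0.791084) + 3*(-0.558057) = -1.7137


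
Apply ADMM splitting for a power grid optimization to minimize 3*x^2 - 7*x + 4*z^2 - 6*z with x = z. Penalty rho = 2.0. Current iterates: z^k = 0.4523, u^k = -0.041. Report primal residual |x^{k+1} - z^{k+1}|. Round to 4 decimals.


ADMM iteration with rho = 2.0, z^k = 0.4523, u^k = -0.041
Step 1: x-update.
Minimize 3*x^2 - 7*x + (2.0/2)*(x - 0.4523 - 0.041)^2
FOC: (2*3 + 2.0)*x = 7 + 2.0*(0.4523 + 0.041)
x^{k+1} = 0.9983
Step 2: z-update.
Minimize 4*z^2 - 6*z + (2.0/2)*(0.9983 - z - 0.041)^2
FOC: (2*4 + 2.0)*z = 6 + 2.0*(0.9983 - 0.041)
z^{k+1} = 0.7915
Step 3: u-update.
u^{k+1} = -0.041 + 0.9983 - 0.7915 = 0.1659
Step 4: Primal residual = |0.9983 - 0.7915| = 0.2069


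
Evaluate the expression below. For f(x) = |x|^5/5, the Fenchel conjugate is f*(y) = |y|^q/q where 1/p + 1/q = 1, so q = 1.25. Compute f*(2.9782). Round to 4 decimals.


The conjugate exponent q satisfies 1/p + 1/q = 1.
p = 5, so q = 5/(5 - 1) = 1.25
|y|^q = 2.9782^1.25 = 3.9124
f*(2.9782) = 3.9124 / 1.25 = 3.1299


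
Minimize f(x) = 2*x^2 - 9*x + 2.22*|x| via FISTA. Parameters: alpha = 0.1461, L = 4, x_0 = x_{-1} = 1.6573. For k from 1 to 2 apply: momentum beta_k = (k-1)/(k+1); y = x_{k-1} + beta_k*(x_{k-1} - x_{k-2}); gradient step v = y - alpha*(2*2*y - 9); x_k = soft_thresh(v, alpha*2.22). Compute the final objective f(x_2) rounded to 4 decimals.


FISTA on f(x) = 2*x^2 - 9*x + 2.22*|x|
L = 4, alpha = 0.1461
Iteration 1: beta = 0.0, y = 1.6573 + 0.0*(1.6573 - 1.6573) = 1.6573
  grad(y) = -2.3708, v = y - alpha*grad = 2.0037
  prox(v) = soft_thresh(2.0037, 0.3243) = 1.6793
Iteration 2: beta = 0.3333, y = 1.6793 + 0.3333*(1.6793 - 1.6573) = 1.6867
  grad(y) = -2.2533, v = y - alpha*grad = 2.0159
  prox(v) = soft_thresh(2.0159, 0.3243) = 1.6915
f(x_2) = 2*1.6915^2 - 9*1.6915 + 2.22*|1.6915| = -5.746


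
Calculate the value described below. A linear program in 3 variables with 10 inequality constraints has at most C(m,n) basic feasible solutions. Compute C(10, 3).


Each vertex corresponds to some choice of n active constraints out of m, so the number of vertices is at most C(m, n) = m! / (n!(m-n)!).
m = 10, n = 3
Numerator: 10 * 9 * 8
Denominator: 3! = 6
C(10, 3) = 120


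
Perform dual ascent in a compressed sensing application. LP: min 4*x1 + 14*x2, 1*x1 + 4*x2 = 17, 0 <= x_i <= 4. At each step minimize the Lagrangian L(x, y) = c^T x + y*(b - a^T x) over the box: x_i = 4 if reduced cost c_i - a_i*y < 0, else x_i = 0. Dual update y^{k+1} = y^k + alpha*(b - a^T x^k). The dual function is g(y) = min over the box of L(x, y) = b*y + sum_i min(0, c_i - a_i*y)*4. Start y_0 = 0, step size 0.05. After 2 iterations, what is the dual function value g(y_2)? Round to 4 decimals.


Dual ascent for LP: min 4*x1 + 14*x2, 1*x1 + 4*x2 = 17, 0 <= x_i <= 4
Step 1: y^k = 0.0, reduced costs: (4.0, 14.0)
  x^k = (0.0, 0.0), subgradient = b - a^T x = 17.0
  y^{k+1} = 0.0 + 0.05*17.0 = 0.85
Step 2: y^k = 0.85, reduced costs: (3.15, 10.6)
  x^k = (0.0, 0.0), subgradient = b - a^T x = 17.0
  y^{k+1} = 0.85 + 0.05*17.0 = 1.7
Dual objective at y_2 = 1.7: reduced costs (2.3, 7.2), box minimizer x = (0.0, 0.0)
g(y_2) = b*y + (c1 - a1*y)*x1 + (c2 - a2*y)*x2 = 17*1.7 + 2.3*0.0 + 7.2*0.0 = 28.9 + 0.0 + 0.0 = 28.9


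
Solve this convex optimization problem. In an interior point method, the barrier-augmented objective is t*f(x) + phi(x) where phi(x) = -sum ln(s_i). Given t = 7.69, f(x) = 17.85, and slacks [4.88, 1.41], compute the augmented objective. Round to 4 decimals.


Step 1: Compute log-barrier.
ln values: [1.5851, 0.3436]
phi = -(1.5851 + 0.3436) = -1.9287
Step 2: Compute augmented objective.
t*f(x) = 7.69*17.85 = 137.2665
Total = 137.2665 - 1.9287 = 135.3378


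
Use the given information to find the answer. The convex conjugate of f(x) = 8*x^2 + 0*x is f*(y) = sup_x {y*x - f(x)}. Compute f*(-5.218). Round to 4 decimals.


f*(y) = sup_x {y*x - a*x^2 - b*x} = sup_x {(y-b)*x - a*x^2}
FOC: (y - b) - 2a*x = 0 => x* = (y - b)/(2a)
x* = (-5.218 - 0)/(2*8) = -0.3261
f*(-5.218) = (y-b)^2/(4a) = (-5.218 - 0)^2/(4*8)
= 27.2275/32 = 0.8509


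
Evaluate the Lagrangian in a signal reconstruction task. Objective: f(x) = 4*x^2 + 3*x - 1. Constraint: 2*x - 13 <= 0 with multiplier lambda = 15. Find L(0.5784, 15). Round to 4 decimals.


Step 1: Evaluate f(x).
f(0.5784) = 4*0.5784^2 + 3*0.5784 - 1 = 2.0734
Step 2: Evaluate g(x).
g(0.5784) = 2*0.5784 - 13 = -11.8432
Step 3: Compute Lagrangian.
L = 2.0734 + 15*-11.8432 = -175.5746


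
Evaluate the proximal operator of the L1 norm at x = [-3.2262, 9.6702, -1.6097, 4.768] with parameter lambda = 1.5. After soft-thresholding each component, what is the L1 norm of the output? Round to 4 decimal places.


Soft-thresholding with lambda = 1.5:
prox(-3.2262) = sign(-3.2262)*max(|-3.2262| - 1.5, 0) = -1.7262
prox(9.6702) = sign(9.6702)*max(|9.6702| - 1.5, 0) = 8.1702
prox(-1.6097) = sign(-1.6097)*max(|-1.6097| - 1.5, 0) = -0.1097
prox(4.768) = sign(4.768)*max(|4.768| - 1.5, 0) = 3.268
prox(x) = [-1.7262, 8.1702, -0.1097, 3.268]
||prox(x)||_1 = 1.7262 + 8.1702 + 0.1097 + 3.268 = 13.2741


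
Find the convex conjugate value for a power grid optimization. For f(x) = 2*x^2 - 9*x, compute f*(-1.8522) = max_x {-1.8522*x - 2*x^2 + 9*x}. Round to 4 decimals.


f*(y) = sup_x {y*x - a*x^2 - b*x} = sup_x {(y-b)*x - a*x^2}
FOC: (y - b) - 2a*x = 0 => x* = (y - b)/(2a)
x* = (-1.8522 + 9)/(2*2) = 1.787
f*(-1.8522) = (y-b)^2/(4a) = (-1.8522 + 9)^2/(4*2)
= 51.091/8 = 6.3864
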